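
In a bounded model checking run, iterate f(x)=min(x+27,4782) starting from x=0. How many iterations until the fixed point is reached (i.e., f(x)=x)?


Step 1: x=0, cap=4782, increment=27
Step 2: x grows by 27 each step until capped at 4782; fixed point is x=4782
Step 3: iterations = ceil(4782/27) = 178

178


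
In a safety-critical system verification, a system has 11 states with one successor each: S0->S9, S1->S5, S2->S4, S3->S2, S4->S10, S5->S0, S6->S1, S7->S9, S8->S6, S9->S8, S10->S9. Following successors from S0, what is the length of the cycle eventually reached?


Trace from S0 until a state repeats:
  S0 -> S9 -> S8 -> S6 -> S1 -> S5 -> S0
S0 first seen at step 0, revisited at step 6.
Cycle length = 6 - 0 = 6

6


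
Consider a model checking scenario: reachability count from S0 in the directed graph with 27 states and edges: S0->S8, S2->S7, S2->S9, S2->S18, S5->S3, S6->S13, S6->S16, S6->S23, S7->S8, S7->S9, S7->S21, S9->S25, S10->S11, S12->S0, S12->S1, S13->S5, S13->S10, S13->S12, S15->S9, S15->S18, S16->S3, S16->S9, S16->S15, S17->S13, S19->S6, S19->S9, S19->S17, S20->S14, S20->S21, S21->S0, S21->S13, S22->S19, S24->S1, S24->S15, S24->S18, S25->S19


BFS from S0:
  layer 0: {S0}
  layer 1: {S8}
Reachable set: {S0, S8}
Count = 2

2


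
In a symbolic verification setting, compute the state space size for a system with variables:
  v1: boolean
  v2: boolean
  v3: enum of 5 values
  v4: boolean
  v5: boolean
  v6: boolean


State space = product of domain sizes of all variables.
Domain sizes:
  v1 (boolean): 2
  v2 (boolean): 2
  v3 (enum of 5 values): 5
  v4 (boolean): 2
  v5 (boolean): 2
  v6 (boolean): 2
Product = 2 * 2 * 5 * 2 * 2 * 2 = 160

160


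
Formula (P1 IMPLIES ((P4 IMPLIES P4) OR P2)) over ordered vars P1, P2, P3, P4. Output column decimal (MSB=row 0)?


Formula: (P1 IMPLIES ((P4 IMPLIES P4) OR P2)) over P1, P2, P3, P4 (16 rows)
Evaluate each row (bits = P1,P2,P3,P4, MSB first):
  row 0 [0000]: (0 IMPLIES ((0 IMPLIES 0) OR 0)) -> 1
  row 1 [0001]: (0 IMPLIES ((1 IMPLIES 1) OR 0)) -> 1
  row 2 [0010]: (0 IMPLIES ((0 IMPLIES 0) OR 0)) -> 1
  row 3 [0011]: (0 IMPLIES ((1 IMPLIES 1) OR 0)) -> 1
  row 4 [0100]: (0 IMPLIES ((0 IMPLIES 0) OR 1)) -> 1
  row 5 [0101]: (0 IMPLIES ((1 IMPLIES 1) OR 1)) -> 1
  row 6 [0110]: (0 IMPLIES ((0 IMPLIES 0) OR 1)) -> 1
  row 7 [0111]: (0 IMPLIES ((1 IMPLIES 1) OR 1)) -> 1
  row 8 [1000]: (1 IMPLIES ((0 IMPLIES 0) OR 0)) -> 1
  row 9 [1001]: (1 IMPLIES ((1 IMPLIES 1) OR 0)) -> 1
  row 10 [1010]: (1 IMPLIES ((0 IMPLIES 0) OR 0)) -> 1
  row 11 [1011]: (1 IMPLIES ((1 IMPLIES 1) OR 0)) -> 1
  row 12 [1100]: (1 IMPLIES ((0 IMPLIES 0) OR 1)) -> 1
  row 13 [1101]: (1 IMPLIES ((1 IMPLIES 1) OR 1)) -> 1
  row 14 [1110]: (1 IMPLIES ((0 IMPLIES 0) OR 1)) -> 1
  row 15 [1111]: (1 IMPLIES ((1 IMPLIES 1) OR 1)) -> 1
Full result column, 4 rows per line (P1,P2 fixed per line; P3,P4 runs 00..11 left to right):
  rows 0-3 [P1,P2=00]: 1111  = hex F
  rows 4-7 [P1,P2=01]: 1111  = hex F
  rows 8-11 [P1,P2=10]: 1111  = hex F
  rows 12-15 [P1,P2=11]: 1111  = hex F
Output column (row 0 .. row 15) = 1111111111111111
Output column grouped in 4s = 1111 1111 1111 1111 = 0xFFFF
Convert to decimal digit by digit (value = value*16 + digit):
  F -> 15
  15*16 + 15 (F) = 255
  255*16 + 15 (F) = 4095
  4095*16 + 15 (F) = 65535
Decimal = 65535

65535


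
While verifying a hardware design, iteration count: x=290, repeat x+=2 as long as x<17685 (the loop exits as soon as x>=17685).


Step 1: x goes from 290 toward 17685 by 2; the body runs while x<17685, so iterations = ceil((bound-start)/step)
Step 2: Distance=17395
Step 3: ceil(17395/2)=8698

8698


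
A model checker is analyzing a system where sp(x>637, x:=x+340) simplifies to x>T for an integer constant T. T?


Formula: sp(P, x:=E) = exists old_x. (x = E[old_x/x]) AND P[old_x/x] (old_x is the value of x before the assignment; eliminate old_x by solving x = E[old_x/x] for old_x)
Step 1: Precondition P: x>637, i.e. old_x > 637
Step 2: Assignment gives x = old_x + 340, so old_x = x - 340
Step 3: Substitute into P: x - 340 > 637
Step 4: Simplify: x > 637+340 = 977

977


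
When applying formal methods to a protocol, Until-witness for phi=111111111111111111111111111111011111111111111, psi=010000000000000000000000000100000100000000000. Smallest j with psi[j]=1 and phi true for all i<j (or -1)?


(phi U psi) at 0: need smallest j with psi[j]=1 and phi[i]=1 for all i in [0,j).
Scan from step 0:
  step 0: phi=1, psi=0 -> continue
  step 1: psi=1 and phi held for [0,1) -> witness found
Witness step = 1

1


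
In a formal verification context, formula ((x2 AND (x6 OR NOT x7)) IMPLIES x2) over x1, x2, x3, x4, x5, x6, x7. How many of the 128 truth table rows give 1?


Formula: ((x2 AND (x6 OR NOT x7)) IMPLIES x2) over 7 vars (128 rows)
Evaluate each row (x1, x2, x3, x4, x5, x6, x7 as bits, MSB first):
  row 0 [0000000]: ((0 AND (0 OR NOT 0)) IMPLIES 0) -> 1
  row 1 [0000001]: ((0 AND (0 OR NOT 1)) IMPLIES 0) -> 1
  row 2 [0000010]: ((0 AND (1 OR NOT 0)) IMPLIES 0) -> 1
  row 3 [0000011]: ((0 AND (1 OR NOT 1)) IMPLIES 0) -> 1
  row 4 [0000100]: ((0 AND (0 OR NOT 0)) IMPLIES 0) -> 1
  (every remaining row is evaluated the same way; all 128 results are listed next)
Full result column, 8 rows per line (x1,x2,x3,x4 fixed per line; x5,x6,x7 runs 000..111 left to right):
  rows 0-7 [x1,x2,x3,x4=0000]: 11111111  (ones: 8)
  rows 8-15 [x1,x2,x3,x4=0001]: 11111111  (ones: 8)
  rows 16-23 [x1,x2,x3,x4=0010]: 11111111  (ones: 8)
  rows 24-31 [x1,x2,x3,x4=0011]: 11111111  (ones: 8)
  rows 32-39 [x1,x2,x3,x4=0100]: 11111111  (ones: 8)
  rows 40-47 [x1,x2,x3,x4=0101]: 11111111  (ones: 8)
  rows 48-55 [x1,x2,x3,x4=0110]: 11111111  (ones: 8)
  rows 56-63 [x1,x2,x3,x4=0111]: 11111111  (ones: 8)
  rows 64-71 [x1,x2,x3,x4=1000]: 11111111  (ones: 8)
  rows 72-79 [x1,x2,x3,x4=1001]: 11111111  (ones: 8)
  rows 80-87 [x1,x2,x3,x4=1010]: 11111111  (ones: 8)
  rows 88-95 [x1,x2,x3,x4=1011]: 11111111  (ones: 8)
  rows 96-103 [x1,x2,x3,x4=1100]: 11111111  (ones: 8)
  rows 104-111 [x1,x2,x3,x4=1101]: 11111111  (ones: 8)
  rows 112-119 [x1,x2,x3,x4=1110]: 11111111  (ones: 8)
  rows 120-127 [x1,x2,x3,x4=1111]: 11111111  (ones: 8)
Count of 1-rows = 8+8+8+8+8+8+8+8+8+8+8+8+8+8+8+8 = 128

128


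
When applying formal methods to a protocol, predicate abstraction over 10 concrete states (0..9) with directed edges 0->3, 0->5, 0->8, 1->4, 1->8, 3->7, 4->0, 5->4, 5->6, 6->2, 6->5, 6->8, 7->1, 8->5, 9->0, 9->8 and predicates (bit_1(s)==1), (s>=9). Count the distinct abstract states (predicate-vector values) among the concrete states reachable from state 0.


BFS from 0:
Concrete reachable: {0, 1, 2, 3, 4, 5, 6, 7, 8}
Abstract via predicates (bit_1(s)==1), (s>=9):
  (0,0) <- {0, 1, 4, 5, 8}
  (1,0) <- {2, 3, 6, 7}
Distinct abstract states = 2

2


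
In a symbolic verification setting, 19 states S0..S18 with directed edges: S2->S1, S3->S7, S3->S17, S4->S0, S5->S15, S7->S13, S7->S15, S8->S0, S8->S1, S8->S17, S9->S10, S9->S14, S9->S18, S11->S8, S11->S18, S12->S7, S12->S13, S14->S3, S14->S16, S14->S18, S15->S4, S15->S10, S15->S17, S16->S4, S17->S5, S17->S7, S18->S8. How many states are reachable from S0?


BFS from S0:
  layer 0: {S0}
Reachable set: {S0}
Count = 1

1


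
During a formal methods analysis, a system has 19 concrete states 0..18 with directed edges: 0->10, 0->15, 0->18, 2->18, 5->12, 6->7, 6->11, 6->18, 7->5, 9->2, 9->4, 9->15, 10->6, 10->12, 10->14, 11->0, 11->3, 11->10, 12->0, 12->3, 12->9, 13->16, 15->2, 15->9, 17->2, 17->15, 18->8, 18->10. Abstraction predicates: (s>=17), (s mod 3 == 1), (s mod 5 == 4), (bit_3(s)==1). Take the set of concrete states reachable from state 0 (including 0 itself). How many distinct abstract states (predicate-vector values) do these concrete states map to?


BFS from 0:
Concrete reachable: {0, 2, 3, 4, 5, 6, 7, 8, 9, 10, 11, 12, 14, 15, 18}
Abstract via predicates (s>=17), (s mod 3 == 1), (s mod 5 == 4), (bit_3(s)==1):
  (0,0,0,0) <- {0, 2, 3, 5, 6}
  (0,0,0,1) <- {8, 11, 12, 15}
  (0,0,1,1) <- {9, 14}
  (0,1,0,0) <- {7}
  (0,1,0,1) <- {10}
  (0,1,1,0) <- {4}
  (1,0,0,0) <- {18}
Distinct abstract states = 7

7


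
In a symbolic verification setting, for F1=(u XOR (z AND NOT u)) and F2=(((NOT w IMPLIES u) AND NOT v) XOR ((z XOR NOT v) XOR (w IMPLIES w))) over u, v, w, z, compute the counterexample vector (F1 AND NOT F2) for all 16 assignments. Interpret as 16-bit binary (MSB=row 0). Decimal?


F1 = (u XOR (z AND NOT u))
F2 = (((NOT w IMPLIES u) AND NOT v) XOR ((z XOR NOT v) XOR (w IMPLIES w)))
Counterexample to F1=>F2 is where F1=1 and F2=0.
Evaluate each row (bits = u,v,w,z, MSB first):
  row 0 [0000]: F1=0 F2=0 -> F1&~F2 -> 0
  row 1 [0001]: F1=1 F2=1 -> F1&~F2 -> 0
  row 2 [0010]: F1=0 F2=1 -> F1&~F2 -> 0
  row 3 [0011]: F1=1 F2=0 -> F1&~F2 -> 1
  row 4 [0100]: F1=0 F2=1 -> F1&~F2 -> 0
  row 5 [0101]: F1=1 F2=0 -> F1&~F2 -> 1
  row 6 [0110]: F1=0 F2=1 -> F1&~F2 -> 0
  row 7 [0111]: F1=1 F2=0 -> F1&~F2 -> 1
  row 8 [1000]: F1=1 F2=1 -> F1&~F2 -> 0
  row 9 [1001]: F1=1 F2=0 -> F1&~F2 -> 1
  row 10 [1010]: F1=1 F2=1 -> F1&~F2 -> 0
  row 11 [1011]: F1=1 F2=0 -> F1&~F2 -> 1
  row 12 [1100]: F1=1 F2=1 -> F1&~F2 -> 0
  row 13 [1101]: F1=1 F2=0 -> F1&~F2 -> 1
  row 14 [1110]: F1=1 F2=1 -> F1&~F2 -> 0
  row 15 [1111]: F1=1 F2=0 -> F1&~F2 -> 1
Full result column, 4 rows per line (u,v fixed per line; w,z runs 00..11 left to right):
  rows 0-3 [u,v=00]: 0001  = hex 1
  rows 4-7 [u,v=01]: 0101  = hex 5
  rows 8-11 [u,v=10]: 0101  = hex 5
  rows 12-15 [u,v=11]: 0101  = hex 5
Counterexample vector (row 0 .. row 15) = 0001010101010101
Output column grouped in 4s = 0001 0101 0101 0101 = 0x1555
Convert to decimal digit by digit (value = value*16 + digit):
  1 -> 1
  1*16 + 5 = 21
  21*16 + 5 = 341
  341*16 + 5 = 5461
Decimal = 5461

5461


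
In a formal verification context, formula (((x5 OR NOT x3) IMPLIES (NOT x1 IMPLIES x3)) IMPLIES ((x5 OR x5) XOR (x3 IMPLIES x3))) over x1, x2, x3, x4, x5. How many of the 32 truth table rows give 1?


Formula: (((x5 OR NOT x3) IMPLIES (NOT x1 IMPLIES x3)) IMPLIES ((x5 OR x5) XOR (x3 IMPLIES x3))) over 5 vars (32 rows)
Evaluate each row (x1, x2, x3, x4, x5 as bits, MSB first):
  row 0 [00000]: (((0 OR NOT 0) IMPLIES (NOT 0 IMPLIES 0)) IMPLIES ((0 OR 0) XOR (0 IMPLIES 0))) -> 1
  row 1 [00001]: (((1 OR NOT 0) IMPLIES (NOT 0 IMPLIES 0)) IMPLIES ((1 OR 1) XOR (0 IMPLIES 0))) -> 1
  row 2 [00010]: (((0 OR NOT 0) IMPLIES (NOT 0 IMPLIES 0)) IMPLIES ((0 OR 0) XOR (0 IMPLIES 0))) -> 1
  row 3 [00011]: (((1 OR NOT 0) IMPLIES (NOT 0 IMPLIES 0)) IMPLIES ((1 OR 1) XOR (0 IMPLIES 0))) -> 1
  row 4 [00100]: (((0 OR NOT 1) IMPLIES (NOT 0 IMPLIES 1)) IMPLIES ((0 OR 0) XOR (1 IMPLIES 1))) -> 1
  row 5 [00101]: (((1 OR NOT 1) IMPLIES (NOT 0 IMPLIES 1)) IMPLIES ((1 OR 1) XOR (1 IMPLIES 1))) -> 0
  row 6 [00110]: (((0 OR NOT 1) IMPLIES (NOT 0 IMPLIES 1)) IMPLIES ((0 OR 0) XOR (1 IMPLIES 1))) -> 1
  row 7 [00111]: (((1 OR NOT 1) IMPLIES (NOT 0 IMPLIES 1)) IMPLIES ((1 OR 1) XOR (1 IMPLIES 1))) -> 0
  row 8 [01000]: (((0 OR NOT 0) IMPLIES (NOT 0 IMPLIES 0)) IMPLIES ((0 OR 0) XOR (0 IMPLIES 0))) -> 1
  row 9 [01001]: (((1 OR NOT 0) IMPLIES (NOT 0 IMPLIES 0)) IMPLIES ((1 OR 1) XOR (0 IMPLIES 0))) -> 1
  row 10 [01010]: (((0 OR NOT 0) IMPLIES (NOT 0 IMPLIES 0)) IMPLIES ((0 OR 0) XOR (0 IMPLIES 0))) -> 1
  row 11 [01011]: (((1 OR NOT 0) IMPLIES (NOT 0 IMPLIES 0)) IMPLIES ((1 OR 1) XOR (0 IMPLIES 0))) -> 1
  row 12 [01100]: (((0 OR NOT 1) IMPLIES (NOT 0 IMPLIES 1)) IMPLIES ((0 OR 0) XOR (1 IMPLIES 1))) -> 1
  row 13 [01101]: (((1 OR NOT 1) IMPLIES (NOT 0 IMPLIES 1)) IMPLIES ((1 OR 1) XOR (1 IMPLIES 1))) -> 0
  row 14 [01110]: (((0 OR NOT 1) IMPLIES (NOT 0 IMPLIES 1)) IMPLIES ((0 OR 0) XOR (1 IMPLIES 1))) -> 1
  row 15 [01111]: (((1 OR NOT 1) IMPLIES (NOT 0 IMPLIES 1)) IMPLIES ((1 OR 1) XOR (1 IMPLIES 1))) -> 0
  row 16 [10000]: (((0 OR NOT 0) IMPLIES (NOT 1 IMPLIES 0)) IMPLIES ((0 OR 0) XOR (0 IMPLIES 0))) -> 1
  row 17 [10001]: (((1 OR NOT 0) IMPLIES (NOT 1 IMPLIES 0)) IMPLIES ((1 OR 1) XOR (0 IMPLIES 0))) -> 0
  row 18 [10010]: (((0 OR NOT 0) IMPLIES (NOT 1 IMPLIES 0)) IMPLIES ((0 OR 0) XOR (0 IMPLIES 0))) -> 1
  row 19 [10011]: (((1 OR NOT 0) IMPLIES (NOT 1 IMPLIES 0)) IMPLIES ((1 OR 1) XOR (0 IMPLIES 0))) -> 0
  row 20 [10100]: (((0 OR NOT 1) IMPLIES (NOT 1 IMPLIES 1)) IMPLIES ((0 OR 0) XOR (1 IMPLIES 1))) -> 1
  row 21 [10101]: (((1 OR NOT 1) IMPLIES (NOT 1 IMPLIES 1)) IMPLIES ((1 OR 1) XOR (1 IMPLIES 1))) -> 0
  row 22 [10110]: (((0 OR NOT 1) IMPLIES (NOT 1 IMPLIES 1)) IMPLIES ((0 OR 0) XOR (1 IMPLIES 1))) -> 1
  row 23 [10111]: (((1 OR NOT 1) IMPLIES (NOT 1 IMPLIES 1)) IMPLIES ((1 OR 1) XOR (1 IMPLIES 1))) -> 0
  row 24 [11000]: (((0 OR NOT 0) IMPLIES (NOT 1 IMPLIES 0)) IMPLIES ((0 OR 0) XOR (0 IMPLIES 0))) -> 1
  row 25 [11001]: (((1 OR NOT 0) IMPLIES (NOT 1 IMPLIES 0)) IMPLIES ((1 OR 1) XOR (0 IMPLIES 0))) -> 0
  row 26 [11010]: (((0 OR NOT 0) IMPLIES (NOT 1 IMPLIES 0)) IMPLIES ((0 OR 0) XOR (0 IMPLIES 0))) -> 1
  row 27 [11011]: (((1 OR NOT 0) IMPLIES (NOT 1 IMPLIES 0)) IMPLIES ((1 OR 1) XOR (0 IMPLIES 0))) -> 0
  row 28 [11100]: (((0 OR NOT 1) IMPLIES (NOT 1 IMPLIES 1)) IMPLIES ((0 OR 0) XOR (1 IMPLIES 1))) -> 1
  row 29 [11101]: (((1 OR NOT 1) IMPLIES (NOT 1 IMPLIES 1)) IMPLIES ((1 OR 1) XOR (1 IMPLIES 1))) -> 0
  row 30 [11110]: (((0 OR NOT 1) IMPLIES (NOT 1 IMPLIES 1)) IMPLIES ((0 OR 0) XOR (1 IMPLIES 1))) -> 1
  row 31 [11111]: (((1 OR NOT 1) IMPLIES (NOT 1 IMPLIES 1)) IMPLIES ((1 OR 1) XOR (1 IMPLIES 1))) -> 0
Full result column, 8 rows per line (x1,x2 fixed per line; x3,x4,x5 runs 000..111 left to right):
  rows 0-7 [x1,x2=00]: 11111010  (ones: 6)
  rows 8-15 [x1,x2=01]: 11111010  (ones: 6)
  rows 16-23 [x1,x2=10]: 10101010  (ones: 4)
  rows 24-31 [x1,x2=11]: 10101010  (ones: 4)
Count of 1-rows = 6+6+4+4 = 20

20


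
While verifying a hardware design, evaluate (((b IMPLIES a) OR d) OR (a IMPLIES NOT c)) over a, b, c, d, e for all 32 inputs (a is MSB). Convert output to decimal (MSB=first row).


Formula: (((b IMPLIES a) OR d) OR (a IMPLIES NOT c)) over a, b, c, d, e (32 rows)
Evaluate each row (bits = a,b,c,d,e, MSB first):
  row 0 [00000]: (((0 IMPLIES 0) OR 0) OR (0 IMPLIES NOT 0)) -> 1
  row 1 [00001]: (((0 IMPLIES 0) OR 0) OR (0 IMPLIES NOT 0)) -> 1
  row 2 [00010]: (((0 IMPLIES 0) OR 1) OR (0 IMPLIES NOT 0)) -> 1
  row 3 [00011]: (((0 IMPLIES 0) OR 1) OR (0 IMPLIES NOT 0)) -> 1
  row 4 [00100]: (((0 IMPLIES 0) OR 0) OR (0 IMPLIES NOT 1)) -> 1
  row 5 [00101]: (((0 IMPLIES 0) OR 0) OR (0 IMPLIES NOT 1)) -> 1
  row 6 [00110]: (((0 IMPLIES 0) OR 1) OR (0 IMPLIES NOT 1)) -> 1
  row 7 [00111]: (((0 IMPLIES 0) OR 1) OR (0 IMPLIES NOT 1)) -> 1
  row 8 [01000]: (((1 IMPLIES 0) OR 0) OR (0 IMPLIES NOT 0)) -> 1
  row 9 [01001]: (((1 IMPLIES 0) OR 0) OR (0 IMPLIES NOT 0)) -> 1
  row 10 [01010]: (((1 IMPLIES 0) OR 1) OR (0 IMPLIES NOT 0)) -> 1
  row 11 [01011]: (((1 IMPLIES 0) OR 1) OR (0 IMPLIES NOT 0)) -> 1
  row 12 [01100]: (((1 IMPLIES 0) OR 0) OR (0 IMPLIES NOT 1)) -> 1
  row 13 [01101]: (((1 IMPLIES 0) OR 0) OR (0 IMPLIES NOT 1)) -> 1
  row 14 [01110]: (((1 IMPLIES 0) OR 1) OR (0 IMPLIES NOT 1)) -> 1
  row 15 [01111]: (((1 IMPLIES 0) OR 1) OR (0 IMPLIES NOT 1)) -> 1
  row 16 [10000]: (((0 IMPLIES 1) OR 0) OR (1 IMPLIES NOT 0)) -> 1
  row 17 [10001]: (((0 IMPLIES 1) OR 0) OR (1 IMPLIES NOT 0)) -> 1
  row 18 [10010]: (((0 IMPLIES 1) OR 1) OR (1 IMPLIES NOT 0)) -> 1
  row 19 [10011]: (((0 IMPLIES 1) OR 1) OR (1 IMPLIES NOT 0)) -> 1
  row 20 [10100]: (((0 IMPLIES 1) OR 0) OR (1 IMPLIES NOT 1)) -> 1
  row 21 [10101]: (((0 IMPLIES 1) OR 0) OR (1 IMPLIES NOT 1)) -> 1
  row 22 [10110]: (((0 IMPLIES 1) OR 1) OR (1 IMPLIES NOT 1)) -> 1
  row 23 [10111]: (((0 IMPLIES 1) OR 1) OR (1 IMPLIES NOT 1)) -> 1
  row 24 [11000]: (((1 IMPLIES 1) OR 0) OR (1 IMPLIES NOT 0)) -> 1
  row 25 [11001]: (((1 IMPLIES 1) OR 0) OR (1 IMPLIES NOT 0)) -> 1
  row 26 [11010]: (((1 IMPLIES 1) OR 1) OR (1 IMPLIES NOT 0)) -> 1
  row 27 [11011]: (((1 IMPLIES 1) OR 1) OR (1 IMPLIES NOT 0)) -> 1
  row 28 [11100]: (((1 IMPLIES 1) OR 0) OR (1 IMPLIES NOT 1)) -> 1
  row 29 [11101]: (((1 IMPLIES 1) OR 0) OR (1 IMPLIES NOT 1)) -> 1
  row 30 [11110]: (((1 IMPLIES 1) OR 1) OR (1 IMPLIES NOT 1)) -> 1
  row 31 [11111]: (((1 IMPLIES 1) OR 1) OR (1 IMPLIES NOT 1)) -> 1
Full result column, 4 rows per line (a,b,c fixed per line; d,e runs 00..11 left to right):
  rows 0-3 [a,b,c=000]: 1111  = hex F
  rows 4-7 [a,b,c=001]: 1111  = hex F
  rows 8-11 [a,b,c=010]: 1111  = hex F
  rows 12-15 [a,b,c=011]: 1111  = hex F
  rows 16-19 [a,b,c=100]: 1111  = hex F
  rows 20-23 [a,b,c=101]: 1111  = hex F
  rows 24-27 [a,b,c=110]: 1111  = hex F
  rows 28-31 [a,b,c=111]: 1111  = hex F
Output column (row 0 .. row 31) = 11111111111111111111111111111111
Output column grouped in 4s = 1111 1111 1111 1111 1111 1111 1111 1111 = 0xFFFFFFFF
Convert to decimal digit by digit (value = value*16 + digit):
  F -> 15
  15*16 + 15 (F) = 255
  255*16 + 15 (F) = 4095
  4095*16 + 15 (F) = 65535
  65535*16 + 15 (F) = 1048575
  1048575*16 + 15 (F) = 16777215
  16777215*16 + 15 (F) = 268435455
  268435455*16 + 15 (F) = 4294967295
Decimal = 4294967295

4294967295


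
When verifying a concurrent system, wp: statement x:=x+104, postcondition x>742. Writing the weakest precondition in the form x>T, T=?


Formula: wp(x:=E, P) = P[E/x] (substitute E for x in postcondition)
Step 1: Postcondition: x>742
Step 2: Substitute x+104 for x: x+104>742
Step 3: Solve for x: x > 742-104 = 638

638


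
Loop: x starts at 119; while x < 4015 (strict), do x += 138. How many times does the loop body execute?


Step 1: x goes from 119 toward 4015 by 138; the body runs while x<4015, so iterations = ceil((bound-start)/step)
Step 2: Distance=3896
Step 3: ceil(3896/138)=29

29


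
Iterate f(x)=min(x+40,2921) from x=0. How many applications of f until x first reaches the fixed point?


Step 1: x=0, cap=2921, increment=40
Step 2: x grows by 40 each step until capped at 2921; fixed point is x=2921
Step 3: iterations = ceil(2921/40) = 74

74


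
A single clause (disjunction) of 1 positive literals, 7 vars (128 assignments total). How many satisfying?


Step 1: Total=2^7=128
Step 2: Unsat when all 1 false: 2^6=64
Step 3: Sat=128-64=64

64


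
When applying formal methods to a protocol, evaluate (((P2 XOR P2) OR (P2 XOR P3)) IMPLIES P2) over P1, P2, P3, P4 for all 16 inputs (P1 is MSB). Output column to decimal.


Formula: (((P2 XOR P2) OR (P2 XOR P3)) IMPLIES P2) over P1, P2, P3, P4 (16 rows)
Evaluate each row (bits = P1,P2,P3,P4, MSB first):
  row 0 [0000]: (((0 XOR 0) OR (0 XOR 0)) IMPLIES 0) -> 1
  row 1 [0001]: (((0 XOR 0) OR (0 XOR 0)) IMPLIES 0) -> 1
  row 2 [0010]: (((0 XOR 0) OR (0 XOR 1)) IMPLIES 0) -> 0
  row 3 [0011]: (((0 XOR 0) OR (0 XOR 1)) IMPLIES 0) -> 0
  row 4 [0100]: (((1 XOR 1) OR (1 XOR 0)) IMPLIES 1) -> 1
  row 5 [0101]: (((1 XOR 1) OR (1 XOR 0)) IMPLIES 1) -> 1
  row 6 [0110]: (((1 XOR 1) OR (1 XOR 1)) IMPLIES 1) -> 1
  row 7 [0111]: (((1 XOR 1) OR (1 XOR 1)) IMPLIES 1) -> 1
  row 8 [1000]: (((0 XOR 0) OR (0 XOR 0)) IMPLIES 0) -> 1
  row 9 [1001]: (((0 XOR 0) OR (0 XOR 0)) IMPLIES 0) -> 1
  row 10 [1010]: (((0 XOR 0) OR (0 XOR 1)) IMPLIES 0) -> 0
  row 11 [1011]: (((0 XOR 0) OR (0 XOR 1)) IMPLIES 0) -> 0
  row 12 [1100]: (((1 XOR 1) OR (1 XOR 0)) IMPLIES 1) -> 1
  row 13 [1101]: (((1 XOR 1) OR (1 XOR 0)) IMPLIES 1) -> 1
  row 14 [1110]: (((1 XOR 1) OR (1 XOR 1)) IMPLIES 1) -> 1
  row 15 [1111]: (((1 XOR 1) OR (1 XOR 1)) IMPLIES 1) -> 1
Full result column, 4 rows per line (P1,P2 fixed per line; P3,P4 runs 00..11 left to right):
  rows 0-3 [P1,P2=00]: 1100  = hex C
  rows 4-7 [P1,P2=01]: 1111  = hex F
  rows 8-11 [P1,P2=10]: 1100  = hex C
  rows 12-15 [P1,P2=11]: 1111  = hex F
Output column (row 0 .. row 15) = 1100111111001111
Output column grouped in 4s = 1100 1111 1100 1111 = 0xCFCF
Convert to decimal digit by digit (value = value*16 + digit):
  C -> 12
  12*16 + 15 (F) = 207
  207*16 + 12 (C) = 3324
  3324*16 + 15 (F) = 53199
Decimal = 53199

53199


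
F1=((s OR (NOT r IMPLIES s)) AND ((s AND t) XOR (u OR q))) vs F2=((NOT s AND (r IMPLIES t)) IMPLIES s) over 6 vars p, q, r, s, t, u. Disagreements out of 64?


F1 = ((s OR (NOT r IMPLIES s)) AND ((s AND t) XOR (u OR q)))
F2 = ((NOT s AND (r IMPLIES t)) IMPLIES s)
Evaluate both on each of 64 rows (bits = p,q,r,s,t,u):
  row 0 [000000]: F1=0 F2=0 -> 0
  row 1 [000001]: F1=0 F2=0 -> 0
  row 2 [000010]: F1=0 F2=0 -> 0
  row 3 [000011]: F1=0 F2=0 -> 0
  row 4 [000100]: F1=0 F2=1 (differ) -> 1
  (every remaining row is evaluated the same way; all 64 results are listed next)
Full result column, 8 rows per line (p,q,r fixed per line; s,t,u runs 000..111 left to right):
  rows 0-7 [p,q,r=000]: 00001001  (ones: 2)
  rows 8-15 [p,q,r=001]: 10011001  (ones: 4)
  rows 16-23 [p,q,r=010]: 00000011  (ones: 2)
  rows 24-31 [p,q,r=011]: 00110011  (ones: 4)
  rows 32-39 [p,q,r=100]: 00001001  (ones: 2)
  rows 40-47 [p,q,r=101]: 10011001  (ones: 4)
  rows 48-55 [p,q,r=110]: 00000011  (ones: 2)
  rows 56-63 [p,q,r=111]: 00110011  (ones: 4)
Disagreements = 2+4+2+4+2+4+2+4 = 24

24


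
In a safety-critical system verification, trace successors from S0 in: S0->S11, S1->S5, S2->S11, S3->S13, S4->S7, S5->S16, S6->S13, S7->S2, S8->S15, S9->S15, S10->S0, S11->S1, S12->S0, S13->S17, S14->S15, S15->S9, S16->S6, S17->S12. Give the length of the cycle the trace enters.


Trace from S0 until a state repeats:
  S0 -> S11 -> S1 -> S5 -> S16 -> S6 -> S13 -> S17 -> S12 -> S0
S0 first seen at step 0, revisited at step 9.
Cycle length = 9 - 0 = 9

9


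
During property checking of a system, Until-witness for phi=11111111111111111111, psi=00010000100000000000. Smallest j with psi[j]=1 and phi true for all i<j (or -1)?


(phi U psi) at 0: need smallest j with psi[j]=1 and phi[i]=1 for all i in [0,j).
Scan from step 0:
  step 0: phi=1, psi=0 -> continue
  step 1: phi=1, psi=0 -> continue
  step 2: phi=1, psi=0 -> continue
  step 3: psi=1 and phi held for [0,3) -> witness found
Witness step = 3

3


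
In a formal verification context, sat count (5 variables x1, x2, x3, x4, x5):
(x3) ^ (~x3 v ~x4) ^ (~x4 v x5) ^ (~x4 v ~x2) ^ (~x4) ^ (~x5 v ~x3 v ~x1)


CNF with 6 clauses over 5 vars (32 assignments).
An assignment satisfies CNF iff every clause has >=1 true literal.
Check each row (bits = x1,x2,x3,x4,x5; clause T/F shown):
  row 0 [00000]: clauses=FTTTTT -> 0
  row 1 [00001]: clauses=FTTTTT -> 0
  row 2 [00010]: clauses=FTFTFT -> 0
  row 3 [00011]: clauses=FTTTFT -> 0
  row 4 [00100]: clauses=TTTTTT -> 1
  row 5 [00101]: clauses=TTTTTT -> 1
  row 6 [00110]: clauses=TFFTFT -> 0
  row 7 [00111]: clauses=TFTTFT -> 0
  row 8 [01000]: clauses=FTTTTT -> 0
  row 9 [01001]: clauses=FTTTTT -> 0
  row 10 [01010]: clauses=FTFFFT -> 0
  row 11 [01011]: clauses=FTTFFT -> 0
  row 12 [01100]: clauses=TTTTTT -> 1
  row 13 [01101]: clauses=TTTTTT -> 1
  row 14 [01110]: clauses=TFFFFT -> 0
  row 15 [01111]: clauses=TFTFFT -> 0
  row 16 [10000]: clauses=FTTTTT -> 0
  row 17 [10001]: clauses=FTTTTT -> 0
  row 18 [10010]: clauses=FTFTFT -> 0
  row 19 [10011]: clauses=FTTTFT -> 0
  row 20 [10100]: clauses=TTTTTT -> 1
  row 21 [10101]: clauses=TTTTTF -> 0
  row 22 [10110]: clauses=TFFTFT -> 0
  row 23 [10111]: clauses=TFTTFF -> 0
  row 24 [11000]: clauses=FTTTTT -> 0
  row 25 [11001]: clauses=FTTTTT -> 0
  row 26 [11010]: clauses=FTFFFT -> 0
  row 27 [11011]: clauses=FTTFFT -> 0
  row 28 [11100]: clauses=TTTTTT -> 1
  row 29 [11101]: clauses=TTTTTF -> 0
  row 30 [11110]: clauses=TFFFFT -> 0
  row 31 [11111]: clauses=TFTFFF -> 0
Full result column, 8 rows per line (x1,x2 fixed per line; x3,x4,x5 runs 000..111 left to right):
  rows 0-7 [x1,x2=00]: 00001100  (ones: 2)
  rows 8-15 [x1,x2=01]: 00001100  (ones: 2)
  rows 16-23 [x1,x2=10]: 00001000  (ones: 1)
  rows 24-31 [x1,x2=11]: 00001000  (ones: 1)
Satisfying assignments = 2+2+1+1 = 6

6


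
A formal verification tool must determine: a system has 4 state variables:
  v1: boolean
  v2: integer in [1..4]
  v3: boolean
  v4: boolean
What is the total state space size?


State space = product of domain sizes of all variables.
Domain sizes:
  v1 (boolean): 2
  v2 (integer in [1..4]): 4
  v3 (boolean): 2
  v4 (boolean): 2
Product = 2 * 4 * 2 * 2 = 32

32


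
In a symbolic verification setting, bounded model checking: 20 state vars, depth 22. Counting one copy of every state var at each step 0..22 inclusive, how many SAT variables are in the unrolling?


BMC unrolls to depth k, creating one copy of each state var for steps 0..k.
Step count = 22 + 1 = 23 (steps 0 through 22)
Vars per step = 20
Total = 20 * 23 = 460

460


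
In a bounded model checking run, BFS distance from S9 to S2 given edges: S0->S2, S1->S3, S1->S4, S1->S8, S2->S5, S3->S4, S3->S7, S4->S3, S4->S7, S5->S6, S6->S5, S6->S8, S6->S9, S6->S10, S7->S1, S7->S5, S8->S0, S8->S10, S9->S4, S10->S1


BFS layer-by-layer from S9:
  dist 0: {S9}
  dist 1: {S4}
  dist 2: {S3, S7}
  dist 3: {S1, S5}
  dist 4: {S6, S8}
  dist 5: {S0, S10}
  dist 6: {S2}
  -> S2 reached at distance 6
Shortest path length = 6

6


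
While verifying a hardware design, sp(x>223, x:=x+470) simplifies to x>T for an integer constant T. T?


Formula: sp(P, x:=E) = exists old_x. (x = E[old_x/x]) AND P[old_x/x] (old_x is the value of x before the assignment; eliminate old_x by solving x = E[old_x/x] for old_x)
Step 1: Precondition P: x>223, i.e. old_x > 223
Step 2: Assignment gives x = old_x + 470, so old_x = x - 470
Step 3: Substitute into P: x - 470 > 223
Step 4: Simplify: x > 223+470 = 693

693


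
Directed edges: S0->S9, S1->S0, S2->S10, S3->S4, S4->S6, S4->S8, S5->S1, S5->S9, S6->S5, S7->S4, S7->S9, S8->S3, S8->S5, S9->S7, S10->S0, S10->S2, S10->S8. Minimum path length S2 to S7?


BFS layer-by-layer from S2:
  dist 0: {S2}
  dist 1: {S10}
  dist 2: {S0, S8}
  dist 3: {S3, S5, S9}
  dist 4: {S1, S4, S7}
  -> S7 reached at distance 4
Shortest path length = 4

4


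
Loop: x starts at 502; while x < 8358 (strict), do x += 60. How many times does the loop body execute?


Step 1: x goes from 502 toward 8358 by 60; the body runs while x<8358, so iterations = ceil((bound-start)/step)
Step 2: Distance=7856
Step 3: ceil(7856/60)=131

131


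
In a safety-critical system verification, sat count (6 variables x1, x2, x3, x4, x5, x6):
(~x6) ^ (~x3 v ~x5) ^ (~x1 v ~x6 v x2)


CNF with 3 clauses over 6 vars (64 assignments).
An assignment satisfies CNF iff every clause has >=1 true literal.
Check each row (bits = x1,x2,x3,x4,x5,x6; clause T/F shown):
  row 0 [000000]: clauses=TTT -> 1
  row 1 [000001]: clauses=FTT -> 0
  row 2 [000010]: clauses=TTT -> 1
  row 3 [000011]: clauses=FTT -> 0
  row 4 [000100]: clauses=TTT -> 1
  (every remaining row is evaluated the same way; all 64 results are listed next)
Full result column, 8 rows per line (x1,x2,x3 fixed per line; x4,x5,x6 runs 000..111 left to right):
  rows 0-7 [x1,x2,x3=000]: 10101010  (ones: 4)
  rows 8-15 [x1,x2,x3=001]: 10001000  (ones: 2)
  rows 16-23 [x1,x2,x3=010]: 10101010  (ones: 4)
  rows 24-31 [x1,x2,x3=011]: 10001000  (ones: 2)
  rows 32-39 [x1,x2,x3=100]: 10101010  (ones: 4)
  rows 40-47 [x1,x2,x3=101]: 10001000  (ones: 2)
  rows 48-55 [x1,x2,x3=110]: 10101010  (ones: 4)
  rows 56-63 [x1,x2,x3=111]: 10001000  (ones: 2)
Satisfying assignments = 4+2+4+2+4+2+4+2 = 24

24


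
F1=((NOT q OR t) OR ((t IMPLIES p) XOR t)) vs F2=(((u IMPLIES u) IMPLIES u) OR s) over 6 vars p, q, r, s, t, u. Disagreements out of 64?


F1 = ((NOT q OR t) OR ((t IMPLIES p) XOR t))
F2 = (((u IMPLIES u) IMPLIES u) OR s)
Evaluate both on each of 64 rows (bits = p,q,r,s,t,u):
  row 0 [000000]: F1=1 F2=0 (differ) -> 1
  row 1 [000001]: F1=1 F2=1 -> 0
  row 2 [000010]: F1=1 F2=0 (differ) -> 1
  row 3 [000011]: F1=1 F2=1 -> 0
  row 4 [000100]: F1=1 F2=1 -> 0
  (every remaining row is evaluated the same way; all 64 results are listed next)
Full result column, 8 rows per line (p,q,r fixed per line; s,t,u runs 000..111 left to right):
  rows 0-7 [p,q,r=000]: 10100000  (ones: 2)
  rows 8-15 [p,q,r=001]: 10100000  (ones: 2)
  rows 16-23 [p,q,r=010]: 10100000  (ones: 2)
  rows 24-31 [p,q,r=011]: 10100000  (ones: 2)
  rows 32-39 [p,q,r=100]: 10100000  (ones: 2)
  rows 40-47 [p,q,r=101]: 10100000  (ones: 2)
  rows 48-55 [p,q,r=110]: 10100000  (ones: 2)
  rows 56-63 [p,q,r=111]: 10100000  (ones: 2)
Disagreements = 2+2+2+2+2+2+2+2 = 16

16


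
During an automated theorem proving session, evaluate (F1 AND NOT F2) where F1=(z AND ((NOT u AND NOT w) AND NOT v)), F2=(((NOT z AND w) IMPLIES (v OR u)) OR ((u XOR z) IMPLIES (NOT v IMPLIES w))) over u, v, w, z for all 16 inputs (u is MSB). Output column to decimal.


F1 = (z AND ((NOT u AND NOT w) AND NOT v))
F2 = (((NOT z AND w) IMPLIES (v OR u)) OR ((u XOR z) IMPLIES (NOT v IMPLIES w)))
Counterexample to F1=>F2 is where F1=1 and F2=0.
Evaluate each row (bits = u,v,w,z, MSB first):
  row 0 [0000]: F1=0 F2=1 -> F1&~F2 -> 0
  row 1 [0001]: F1=1 F2=1 -> F1&~F2 -> 0
  row 2 [0010]: F1=0 F2=1 -> F1&~F2 -> 0
  row 3 [0011]: F1=0 F2=1 -> F1&~F2 -> 0
  row 4 [0100]: F1=0 F2=1 -> F1&~F2 -> 0
  row 5 [0101]: F1=0 F2=1 -> F1&~F2 -> 0
  row 6 [0110]: F1=0 F2=1 -> F1&~F2 -> 0
  row 7 [0111]: F1=0 F2=1 -> F1&~F2 -> 0
  row 8 [1000]: F1=0 F2=1 -> F1&~F2 -> 0
  row 9 [1001]: F1=0 F2=1 -> F1&~F2 -> 0
  row 10 [1010]: F1=0 F2=1 -> F1&~F2 -> 0
  row 11 [1011]: F1=0 F2=1 -> F1&~F2 -> 0
  row 12 [1100]: F1=0 F2=1 -> F1&~F2 -> 0
  row 13 [1101]: F1=0 F2=1 -> F1&~F2 -> 0
  row 14 [1110]: F1=0 F2=1 -> F1&~F2 -> 0
  row 15 [1111]: F1=0 F2=1 -> F1&~F2 -> 0
Full result column, 4 rows per line (u,v fixed per line; w,z runs 00..11 left to right):
  rows 0-3 [u,v=00]: 0000  = hex 0
  rows 4-7 [u,v=01]: 0000  = hex 0
  rows 8-11 [u,v=10]: 0000  = hex 0
  rows 12-15 [u,v=11]: 0000  = hex 0
Counterexample vector (row 0 .. row 15) = 0000000000000000
Output column grouped in 4s = 0000 0000 0000 0000 = 0x0000
Convert to decimal digit by digit (value = value*16 + digit):
  0 -> 0
  0*16 + 0 = 0
  0*16 + 0 = 0
  0*16 + 0 = 0
Decimal = 0

0


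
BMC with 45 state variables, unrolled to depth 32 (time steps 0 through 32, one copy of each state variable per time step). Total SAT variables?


BMC unrolls to depth k, creating one copy of each state var for steps 0..k.
Step count = 32 + 1 = 33 (steps 0 through 32)
Vars per step = 45
Total = 45 * 33 = 1485

1485


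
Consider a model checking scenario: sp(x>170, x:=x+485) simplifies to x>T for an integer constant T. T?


Formula: sp(P, x:=E) = exists old_x. (x = E[old_x/x]) AND P[old_x/x] (old_x is the value of x before the assignment; eliminate old_x by solving x = E[old_x/x] for old_x)
Step 1: Precondition P: x>170, i.e. old_x > 170
Step 2: Assignment gives x = old_x + 485, so old_x = x - 485
Step 3: Substitute into P: x - 485 > 170
Step 4: Simplify: x > 170+485 = 655

655


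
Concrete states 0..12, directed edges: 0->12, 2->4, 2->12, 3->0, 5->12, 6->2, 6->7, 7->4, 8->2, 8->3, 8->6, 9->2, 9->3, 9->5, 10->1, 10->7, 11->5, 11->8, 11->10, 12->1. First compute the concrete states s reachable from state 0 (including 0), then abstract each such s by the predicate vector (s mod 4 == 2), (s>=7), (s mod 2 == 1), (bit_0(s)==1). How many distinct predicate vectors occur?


BFS from 0:
Concrete reachable: {0, 1, 12}
Abstract via predicates (s mod 4 == 2), (s>=7), (s mod 2 == 1), (bit_0(s)==1):
  (0,0,0,0) <- {0}
  (0,0,1,1) <- {1}
  (0,1,0,0) <- {12}
Distinct abstract states = 3

3


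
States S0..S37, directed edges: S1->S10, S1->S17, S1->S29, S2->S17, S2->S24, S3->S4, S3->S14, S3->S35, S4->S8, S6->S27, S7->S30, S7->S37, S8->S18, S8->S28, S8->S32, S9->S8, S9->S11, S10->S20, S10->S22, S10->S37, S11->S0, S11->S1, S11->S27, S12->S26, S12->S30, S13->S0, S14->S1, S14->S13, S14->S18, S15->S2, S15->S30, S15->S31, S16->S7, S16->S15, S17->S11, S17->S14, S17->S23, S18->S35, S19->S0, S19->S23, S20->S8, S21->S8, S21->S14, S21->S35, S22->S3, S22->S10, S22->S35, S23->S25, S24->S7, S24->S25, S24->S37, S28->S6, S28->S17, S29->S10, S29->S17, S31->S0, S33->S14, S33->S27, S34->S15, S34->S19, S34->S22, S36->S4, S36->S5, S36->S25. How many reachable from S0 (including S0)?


BFS from S0:
  layer 0: {S0}
Reachable set: {S0}
Count = 1

1


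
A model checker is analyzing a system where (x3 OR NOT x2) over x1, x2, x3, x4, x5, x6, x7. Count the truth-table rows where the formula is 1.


Formula: (x3 OR NOT x2) over 7 vars (128 rows)
Evaluate each row (x1, x2, x3, x4, x5, x6, x7 as bits, MSB first):
  row 0 [0000000]: (0 OR NOT 0) -> 1
  row 1 [0000001]: (0 OR NOT 0) -> 1
  row 2 [0000010]: (0 OR NOT 0) -> 1
  row 3 [0000011]: (0 OR NOT 0) -> 1
  row 4 [0000100]: (0 OR NOT 0) -> 1
  (every remaining row is evaluated the same way; all 128 results are listed next)
Full result column, 8 rows per line (x1,x2,x3,x4 fixed per line; x5,x6,x7 runs 000..111 left to right):
  rows 0-7 [x1,x2,x3,x4=0000]: 11111111  (ones: 8)
  rows 8-15 [x1,x2,x3,x4=0001]: 11111111  (ones: 8)
  rows 16-23 [x1,x2,x3,x4=0010]: 11111111  (ones: 8)
  rows 24-31 [x1,x2,x3,x4=0011]: 11111111  (ones: 8)
  rows 32-39 [x1,x2,x3,x4=0100]: 00000000  (ones: 0)
  rows 40-47 [x1,x2,x3,x4=0101]: 00000000  (ones: 0)
  rows 48-55 [x1,x2,x3,x4=0110]: 11111111  (ones: 8)
  rows 56-63 [x1,x2,x3,x4=0111]: 11111111  (ones: 8)
  rows 64-71 [x1,x2,x3,x4=1000]: 11111111  (ones: 8)
  rows 72-79 [x1,x2,x3,x4=1001]: 11111111  (ones: 8)
  rows 80-87 [x1,x2,x3,x4=1010]: 11111111  (ones: 8)
  rows 88-95 [x1,x2,x3,x4=1011]: 11111111  (ones: 8)
  rows 96-103 [x1,x2,x3,x4=1100]: 00000000  (ones: 0)
  rows 104-111 [x1,x2,x3,x4=1101]: 00000000  (ones: 0)
  rows 112-119 [x1,x2,x3,x4=1110]: 11111111  (ones: 8)
  rows 120-127 [x1,x2,x3,x4=1111]: 11111111  (ones: 8)
Count of 1-rows = 8+8+8+8+0+0+8+8+8+8+8+8+0+0+8+8 = 96

96


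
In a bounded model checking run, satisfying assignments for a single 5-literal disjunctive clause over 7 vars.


Step 1: Total=2^7=128
Step 2: Unsat when all 5 false: 2^2=4
Step 3: Sat=128-4=124

124


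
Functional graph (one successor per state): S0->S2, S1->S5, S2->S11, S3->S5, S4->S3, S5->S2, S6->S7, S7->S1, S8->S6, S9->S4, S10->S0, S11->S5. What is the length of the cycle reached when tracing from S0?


Trace from S0 until a state repeats:
  S0 -> S2 -> S11 -> S5 -> S2
S2 first seen at step 1, revisited at step 4.
Cycle length = 4 - 1 = 3

3


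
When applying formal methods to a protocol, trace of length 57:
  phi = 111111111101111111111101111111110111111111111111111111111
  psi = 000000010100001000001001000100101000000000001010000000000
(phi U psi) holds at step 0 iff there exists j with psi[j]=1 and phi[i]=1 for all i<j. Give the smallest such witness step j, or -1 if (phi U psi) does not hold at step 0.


(phi U psi) at 0: need smallest j with psi[j]=1 and phi[i]=1 for all i in [0,j).
Scan from step 0:
  step 0: phi=1, psi=0 -> continue
  step 1: phi=1, psi=0 -> continue
  step 2: phi=1, psi=0 -> continue
  step 3: phi=1, psi=0 -> continue
  step 7: psi=1 and phi held for [0,7) -> witness found
Witness step = 7

7


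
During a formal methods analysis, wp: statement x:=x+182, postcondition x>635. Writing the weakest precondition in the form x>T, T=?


Formula: wp(x:=E, P) = P[E/x] (substitute E for x in postcondition)
Step 1: Postcondition: x>635
Step 2: Substitute x+182 for x: x+182>635
Step 3: Solve for x: x > 635-182 = 453

453


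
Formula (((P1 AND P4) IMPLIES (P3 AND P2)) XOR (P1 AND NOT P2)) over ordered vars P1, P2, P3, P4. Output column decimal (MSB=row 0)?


Formula: (((P1 AND P4) IMPLIES (P3 AND P2)) XOR (P1 AND NOT P2)) over P1, P2, P3, P4 (16 rows)
Evaluate each row (bits = P1,P2,P3,P4, MSB first):
  row 0 [0000]: (((0 AND 0) IMPLIES (0 AND 0)) XOR (0 AND NOT 0)) -> 1
  row 1 [0001]: (((0 AND 1) IMPLIES (0 AND 0)) XOR (0 AND NOT 0)) -> 1
  row 2 [0010]: (((0 AND 0) IMPLIES (1 AND 0)) XOR (0 AND NOT 0)) -> 1
  row 3 [0011]: (((0 AND 1) IMPLIES (1 AND 0)) XOR (0 AND NOT 0)) -> 1
  row 4 [0100]: (((0 AND 0) IMPLIES (0 AND 1)) XOR (0 AND NOT 1)) -> 1
  row 5 [0101]: (((0 AND 1) IMPLIES (0 AND 1)) XOR (0 AND NOT 1)) -> 1
  row 6 [0110]: (((0 AND 0) IMPLIES (1 AND 1)) XOR (0 AND NOT 1)) -> 1
  row 7 [0111]: (((0 AND 1) IMPLIES (1 AND 1)) XOR (0 AND NOT 1)) -> 1
  row 8 [1000]: (((1 AND 0) IMPLIES (0 AND 0)) XOR (1 AND NOT 0)) -> 0
  row 9 [1001]: (((1 AND 1) IMPLIES (0 AND 0)) XOR (1 AND NOT 0)) -> 1
  row 10 [1010]: (((1 AND 0) IMPLIES (1 AND 0)) XOR (1 AND NOT 0)) -> 0
  row 11 [1011]: (((1 AND 1) IMPLIES (1 AND 0)) XOR (1 AND NOT 0)) -> 1
  row 12 [1100]: (((1 AND 0) IMPLIES (0 AND 1)) XOR (1 AND NOT 1)) -> 1
  row 13 [1101]: (((1 AND 1) IMPLIES (0 AND 1)) XOR (1 AND NOT 1)) -> 0
  row 14 [1110]: (((1 AND 0) IMPLIES (1 AND 1)) XOR (1 AND NOT 1)) -> 1
  row 15 [1111]: (((1 AND 1) IMPLIES (1 AND 1)) XOR (1 AND NOT 1)) -> 1
Full result column, 4 rows per line (P1,P2 fixed per line; P3,P4 runs 00..11 left to right):
  rows 0-3 [P1,P2=00]: 1111  = hex F
  rows 4-7 [P1,P2=01]: 1111  = hex F
  rows 8-11 [P1,P2=10]: 0101  = hex 5
  rows 12-15 [P1,P2=11]: 1011  = hex B
Output column (row 0 .. row 15) = 1111111101011011
Output column grouped in 4s = 1111 1111 0101 1011 = 0xFF5B
Convert to decimal digit by digit (value = value*16 + digit):
  F -> 15
  15*16 + 15 (F) = 255
  255*16 + 5 = 4085
  4085*16 + 11 (B) = 65371
Decimal = 65371

65371


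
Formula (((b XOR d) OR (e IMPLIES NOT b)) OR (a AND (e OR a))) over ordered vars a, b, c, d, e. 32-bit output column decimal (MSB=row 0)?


Formula: (((b XOR d) OR (e IMPLIES NOT b)) OR (a AND (e OR a))) over a, b, c, d, e (32 rows)
Evaluate each row (bits = a,b,c,d,e, MSB first):
  row 0 [00000]: (((0 XOR 0) OR (0 IMPLIES NOT 0)) OR (0 AND (0 OR 0))) -> 1
  row 1 [00001]: (((0 XOR 0) OR (1 IMPLIES NOT 0)) OR (0 AND (1 OR 0))) -> 1
  row 2 [00010]: (((0 XOR 1) OR (0 IMPLIES NOT 0)) OR (0 AND (0 OR 0))) -> 1
  row 3 [00011]: (((0 XOR 1) OR (1 IMPLIES NOT 0)) OR (0 AND (1 OR 0))) -> 1
  row 4 [00100]: (((0 XOR 0) OR (0 IMPLIES NOT 0)) OR (0 AND (0 OR 0))) -> 1
  row 5 [00101]: (((0 XOR 0) OR (1 IMPLIES NOT 0)) OR (0 AND (1 OR 0))) -> 1
  row 6 [00110]: (((0 XOR 1) OR (0 IMPLIES NOT 0)) OR (0 AND (0 OR 0))) -> 1
  row 7 [00111]: (((0 XOR 1) OR (1 IMPLIES NOT 0)) OR (0 AND (1 OR 0))) -> 1
  row 8 [01000]: (((1 XOR 0) OR (0 IMPLIES NOT 1)) OR (0 AND (0 OR 0))) -> 1
  row 9 [01001]: (((1 XOR 0) OR (1 IMPLIES NOT 1)) OR (0 AND (1 OR 0))) -> 1
  row 10 [01010]: (((1 XOR 1) OR (0 IMPLIES NOT 1)) OR (0 AND (0 OR 0))) -> 1
  row 11 [01011]: (((1 XOR 1) OR (1 IMPLIES NOT 1)) OR (0 AND (1 OR 0))) -> 0
  row 12 [01100]: (((1 XOR 0) OR (0 IMPLIES NOT 1)) OR (0 AND (0 OR 0))) -> 1
  row 13 [01101]: (((1 XOR 0) OR (1 IMPLIES NOT 1)) OR (0 AND (1 OR 0))) -> 1
  row 14 [01110]: (((1 XOR 1) OR (0 IMPLIES NOT 1)) OR (0 AND (0 OR 0))) -> 1
  row 15 [01111]: (((1 XOR 1) OR (1 IMPLIES NOT 1)) OR (0 AND (1 OR 0))) -> 0
  row 16 [10000]: (((0 XOR 0) OR (0 IMPLIES NOT 0)) OR (1 AND (0 OR 1))) -> 1
  row 17 [10001]: (((0 XOR 0) OR (1 IMPLIES NOT 0)) OR (1 AND (1 OR 1))) -> 1
  row 18 [10010]: (((0 XOR 1) OR (0 IMPLIES NOT 0)) OR (1 AND (0 OR 1))) -> 1
  row 19 [10011]: (((0 XOR 1) OR (1 IMPLIES NOT 0)) OR (1 AND (1 OR 1))) -> 1
  row 20 [10100]: (((0 XOR 0) OR (0 IMPLIES NOT 0)) OR (1 AND (0 OR 1))) -> 1
  row 21 [10101]: (((0 XOR 0) OR (1 IMPLIES NOT 0)) OR (1 AND (1 OR 1))) -> 1
  row 22 [10110]: (((0 XOR 1) OR (0 IMPLIES NOT 0)) OR (1 AND (0 OR 1))) -> 1
  row 23 [10111]: (((0 XOR 1) OR (1 IMPLIES NOT 0)) OR (1 AND (1 OR 1))) -> 1
  row 24 [11000]: (((1 XOR 0) OR (0 IMPLIES NOT 1)) OR (1 AND (0 OR 1))) -> 1
  row 25 [11001]: (((1 XOR 0) OR (1 IMPLIES NOT 1)) OR (1 AND (1 OR 1))) -> 1
  row 26 [11010]: (((1 XOR 1) OR (0 IMPLIES NOT 1)) OR (1 AND (0 OR 1))) -> 1
  row 27 [11011]: (((1 XOR 1) OR (1 IMPLIES NOT 1)) OR (1 AND (1 OR 1))) -> 1
  row 28 [11100]: (((1 XOR 0) OR (0 IMPLIES NOT 1)) OR (1 AND (0 OR 1))) -> 1
  row 29 [11101]: (((1 XOR 0) OR (1 IMPLIES NOT 1)) OR (1 AND (1 OR 1))) -> 1
  row 30 [11110]: (((1 XOR 1) OR (0 IMPLIES NOT 1)) OR (1 AND (0 OR 1))) -> 1
  row 31 [11111]: (((1 XOR 1) OR (1 IMPLIES NOT 1)) OR (1 AND (1 OR 1))) -> 1
Full result column, 4 rows per line (a,b,c fixed per line; d,e runs 00..11 left to right):
  rows 0-3 [a,b,c=000]: 1111  = hex F
  rows 4-7 [a,b,c=001]: 1111  = hex F
  rows 8-11 [a,b,c=010]: 1110  = hex E
  rows 12-15 [a,b,c=011]: 1110  = hex E
  rows 16-19 [a,b,c=100]: 1111  = hex F
  rows 20-23 [a,b,c=101]: 1111  = hex F
  rows 24-27 [a,b,c=110]: 1111  = hex F
  rows 28-31 [a,b,c=111]: 1111  = hex F
Output column (row 0 .. row 31) = 11111111111011101111111111111111
Output column grouped in 4s = 1111 1111 1110 1110 1111 1111 1111 1111 = 0xFFEEFFFF
Convert to decimal digit by digit (value = value*16 + digit):
  F -> 15
  15*16 + 15 (F) = 255
  255*16 + 14 (E) = 4094
  4094*16 + 14 (E) = 65518
  65518*16 + 15 (F) = 1048303
  1048303*16 + 15 (F) = 16772863
  16772863*16 + 15 (F) = 268365823
  268365823*16 + 15 (F) = 4293853183
Decimal = 4293853183

4293853183
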